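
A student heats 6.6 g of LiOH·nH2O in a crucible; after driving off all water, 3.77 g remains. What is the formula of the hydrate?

LiOH·H2O

Mass of water lost = 6.6 − 3.77 = 2.83 g → 2.83 / 18.02 = 0.157 mol H2O
Molar mass of LiOH = 23.95 g/mol → mol LiOH = 3.77 / 23.95 = 0.1574
n = 0.157 / 0.1574 = 1.00 ≈ 1 → LiOH·H2O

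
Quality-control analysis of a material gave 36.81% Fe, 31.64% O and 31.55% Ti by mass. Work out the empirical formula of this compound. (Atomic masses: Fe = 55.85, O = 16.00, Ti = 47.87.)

Assume 100 g: 36.81 g Fe, 31.64 g O, 31.55 g Ti.
Moles — Fe: 36.81 / 55.85 = 0.6591 mol; O: 31.64 / 16.00 = 1.978 mol; Ti: 31.55 / 47.87 = 0.6591 mol
Ratios (÷ 0.6591): Fe 1.000, O 3.000, Ti 1.000
→ FeO3Ti

FeO3Ti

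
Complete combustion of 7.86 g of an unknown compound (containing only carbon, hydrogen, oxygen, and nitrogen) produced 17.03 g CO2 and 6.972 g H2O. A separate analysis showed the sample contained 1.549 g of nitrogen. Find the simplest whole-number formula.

mol C = 17.03 / 44.01 = 0.3870; mass C = 0.3870 × 12.01 = 4.647 g
mol H = 2 × (6.972 / 18.02) = 0.7738; mass H = 0.7738 × 1.008 = 0.7800 g
mol N = 1.549 / 14.01 = 0.1106
mass O = 7.86 − (6.976) = 0.8836 g → mol O = 0.05523
Smallest is O at 0.05523 mol; normalising gives C 7.007, H 14.011, N 2.002, O 1.000
≈ 7:14:2:1 → C7H14N2O

C7H14N2O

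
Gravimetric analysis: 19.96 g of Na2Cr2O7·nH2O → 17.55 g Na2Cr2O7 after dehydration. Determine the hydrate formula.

Na2Cr2O7·2H2O

Mass of water lost = 19.96 − 17.55 = 2.41 g → 2.41 / 18.02 = 0.1337 mol H2O
Molar mass of Na2Cr2O7 = 261.98 g/mol → mol Na2Cr2O7 = 17.55 / 261.98 = 0.06699
n = 0.1337 / 0.06699 = 2.00 ≈ 2 → Na2Cr2O7·2H2O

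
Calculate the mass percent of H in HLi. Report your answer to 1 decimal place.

Molar mass = 1(1.008) + 1(6.94) = 7.948 g/mol
Mass of H per mole = 1 × 1.008 = 1.008 g
% H = 1.008 / 7.948 × 100 = 12.7%

12.7%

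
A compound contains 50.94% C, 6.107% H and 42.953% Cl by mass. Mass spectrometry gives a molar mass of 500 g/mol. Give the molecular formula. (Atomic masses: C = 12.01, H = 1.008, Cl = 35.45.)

Assume 100 g: 50.94 g C, 6.107 g H, 42.953 g Cl.
C: 50.94 g ÷ 12.01 g/mol = 4.241 mol
H: 6.107 g ÷ 1.008 g/mol = 6.059 mol
Cl: 42.953 g ÷ 35.45 g/mol = 1.212 mol
Smallest is Cl at 1.212 mol; normalising gives C 3.501, H 5.000, Cl 1.000
Multiply by 2: C 7.00, H 10.00, Cl 2.00 → C7H10Cl2
Empirical-formula mass = 165.05 g/mol
n = 500 / 165.05 = 3.03 ≈ 3
Molecular formula = (C7H10Cl2)×3 = C21H30Cl6

C21H30Cl6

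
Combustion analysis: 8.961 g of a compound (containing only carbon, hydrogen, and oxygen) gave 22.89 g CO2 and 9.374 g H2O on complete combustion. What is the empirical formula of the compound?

mol C = 22.89 / 44.01 = 0.5201; mass C = 0.5201 × 12.01 = 6.247 g
mol H = 2 × (9.374 / 18.02) = 1.040; mass H = 1.040 × 1.008 = 1.049 g
mass O = 8.961 − (7.295) = 1.666 g → mol O = 0.1041
Divide by the smallest (0.1041 mol O): C 4.996, H 9.993, O 1.000
Ratio ≈ 5:10:1, so the empirical formula is C5H10O

C5H10O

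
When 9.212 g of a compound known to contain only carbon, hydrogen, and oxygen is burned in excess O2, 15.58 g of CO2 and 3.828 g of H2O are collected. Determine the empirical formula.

mol C = 15.58 / 44.01 = 0.3540; mass C = 0.3540 × 12.01 = 4.252 g
mol H = 2 × (3.828 / 18.02) = 0.4249; mass H = 0.4249 × 1.008 = 0.4283 g
mass O = 9.212 − (4.680) = 4.532 g → mol O = 0.2833
Divide by the smallest (0.2833 mol O): C 1.250, H 1.500, O 1.000
Scaling by 4: C 5.00, H 6.00, O 4.00 → C5H6O4

C5H6O4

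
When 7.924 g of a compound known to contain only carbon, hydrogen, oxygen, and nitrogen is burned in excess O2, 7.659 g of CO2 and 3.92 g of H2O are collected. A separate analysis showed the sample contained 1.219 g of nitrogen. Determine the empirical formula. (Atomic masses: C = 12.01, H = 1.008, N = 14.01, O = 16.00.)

C2H5NO3

mol C = 7.659 / 44.01 = 0.1740; mass C = 0.1740 × 12.01 = 2.090 g
mol H = 2 × (3.92 / 18.02) = 0.4351; mass H = 0.4351 × 1.008 = 0.4386 g
mol N = 1.219 / 14.01 = 0.08701
mass O = 7.924 − (3.748) = 4.176 g → mol O = 0.2610
Smallest is N at 0.08701 mol; normalising gives C 2.000, H 5.000, N 1.000, O 3.000
≈ 2:5:1:3 → C2H5NO3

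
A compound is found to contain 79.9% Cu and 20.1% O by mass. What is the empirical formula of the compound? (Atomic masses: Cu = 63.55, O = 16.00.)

CuO

Assume 100 g: 79.9 g Cu, 20.1 g O.
n(Cu) = 79.9/63.55 = 1.257, n(O) = 20.1/16.00 = 1.256
Smallest is O at 1.256 mol; normalising gives Cu 1.001, O 1.000
≈ 1:1 → CuO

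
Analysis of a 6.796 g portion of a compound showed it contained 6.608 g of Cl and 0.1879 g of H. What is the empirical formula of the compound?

Cl: 6.608 g ÷ 35.45 g/mol = 0.1864 mol
H: 0.1879 g ÷ 1.008 g/mol = 0.1864 mol
Smallest is Cl at 0.1864 mol; normalising gives Cl 1.000, H 1.000
Ratio ≈ 1:1, so the empirical formula is ClH

ClH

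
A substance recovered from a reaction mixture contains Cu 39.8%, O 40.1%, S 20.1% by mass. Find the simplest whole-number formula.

Assume 100 g: 39.8 g Cu, 40.1 g O, 20.1 g S.
n(Cu) = 39.8/63.55 = 0.6263, n(O) = 40.1/16.00 = 2.506, n(S) = 20.1/32.07 = 0.6268
Smallest is Cu at 0.6263 mol; normalising gives Cu 1.000, O 4.002, S 1.001
≈ 1:4:1 → CuO4S

CuO4S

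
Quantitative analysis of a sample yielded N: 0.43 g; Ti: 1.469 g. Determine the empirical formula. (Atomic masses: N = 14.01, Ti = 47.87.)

NTi

n(N) = 0.43/14.01 = 0.03069, n(Ti) = 1.469/47.87 = 0.03069
Divide by the smallest (0.03069 mol Ti): N 1.000, Ti 1.000
Ratio ≈ 1:1, so the empirical formula is NTi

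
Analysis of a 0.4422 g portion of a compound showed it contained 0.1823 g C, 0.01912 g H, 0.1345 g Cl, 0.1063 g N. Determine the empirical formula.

C4H5ClN2

n(C) = 0.1823/12.01 = 0.01518, n(H) = 0.01912/1.008 = 0.01897, n(Cl) = 0.1345/35.45 = 0.003794, n(N) = 0.1063/14.01 = 0.007587
Smallest is Cl at 0.003794 mol; normalising gives C 4.001, H 4.999, Cl 1.000, N 2.000
Ratio ≈ 4:5:1:2, so the empirical formula is C4H5ClN2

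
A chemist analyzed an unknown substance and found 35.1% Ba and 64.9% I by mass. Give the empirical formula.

Assume 100 g: 35.1 g Ba, 64.9 g I.
n(Ba) = 35.1/137.33 = 0.2556, n(I) = 64.9/126.90 = 0.5114
Smallest is Ba at 0.2556 mol; normalising gives Ba 1.000, I 2.001
→ BaI2

BaI2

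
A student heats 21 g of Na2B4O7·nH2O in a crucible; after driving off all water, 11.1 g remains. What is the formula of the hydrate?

Na2B4O7·10H2O

Mass of water lost = 21 − 11.1 = 9.9 g → 9.9 / 18.02 = 0.5494 mol H2O
Molar mass of Na2B4O7 = 201.22 g/mol → mol Na2B4O7 = 11.1 / 201.22 = 0.05516
n = 0.5494 / 0.05516 = 9.96 ≈ 10 → Na2B4O7·10H2O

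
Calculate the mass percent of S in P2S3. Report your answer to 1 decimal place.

Molar mass = 2(30.97) + 3(32.07) = 158.150 g/mol
Mass of S per mole = 3 × 32.07 = 96.210 g
% S = 96.210 / 158.150 × 100 = 60.8%

60.8%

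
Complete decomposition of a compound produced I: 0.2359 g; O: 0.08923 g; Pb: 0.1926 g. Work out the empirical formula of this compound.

I2O6Pb

Moles — I: 0.2359 / 126.90 = 0.001859 mol; O: 0.08923 / 16.00 = 0.005577 mol; Pb: 0.1926 / 207.2 = 0.0009295 mol
Ratios (÷ 0.0009295): I 2.000, O 6.000, Pb 1.000
→ I2O6Pb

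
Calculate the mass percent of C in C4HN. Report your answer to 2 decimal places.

76.18%

Molar mass = 4(12.01) + 1(1.008) + 1(14.01) = 63.058 g/mol
Mass of C per mole = 4 × 12.01 = 48.040 g
% C = 48.040 / 63.058 × 100 = 76.18%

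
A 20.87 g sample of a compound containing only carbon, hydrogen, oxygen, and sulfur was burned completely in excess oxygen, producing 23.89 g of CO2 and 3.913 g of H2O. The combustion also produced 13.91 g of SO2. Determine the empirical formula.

C5H4O4S2

mol C = 23.89 / 44.01 = 0.5428; mass C = 0.5428 × 12.01 = 6.519 g
mol H = 2 × (3.913 / 18.02) = 0.4343; mass H = 0.4343 × 1.008 = 0.4378 g
mol S = 13.91 / 64.07 = 0.2171; mass S = 6.963 g
mass O = 20.87 − (13.92) = 6.950 g → mol O = 0.4344
Divide by the smallest (0.2171 mol S): C 2.500, H 2.000, O 2.001, S 1.000
Scaling by 2: C 5.00, H 4.00, O 4.00, S 2.00 → C5H4O4S2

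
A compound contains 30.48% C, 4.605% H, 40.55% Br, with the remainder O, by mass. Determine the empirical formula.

Assume 100 g: 30.48 g C, 4.605 g H, 40.55 g Br, 24.365 g O.
C: 30.48 g ÷ 12.01 g/mol = 2.538 mol
H: 4.605 g ÷ 1.008 g/mol = 4.568 mol
Br: 40.55 g ÷ 79.90 g/mol = 0.5075 mol
O: 24.365 g ÷ 16.00 g/mol = 1.523 mol
Smallest is Br at 0.5075 mol; normalising gives C 5.001, H 9.002, Br 1.000, O 3.001
→ C5H9BrO3

C5H9BrO3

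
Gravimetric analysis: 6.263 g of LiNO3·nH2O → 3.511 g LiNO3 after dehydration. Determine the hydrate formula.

LiNO3·3H2O

Mass of water lost = 6.263 − 3.511 = 2.752 g → 2.752 / 18.02 = 0.1527 mol H2O
Molar mass of LiNO3 = 68.95 g/mol → mol LiNO3 = 3.511 / 68.95 = 0.05092
n = 0.1527 / 0.05092 = 3.00 ≈ 3 → LiNO3·3H2O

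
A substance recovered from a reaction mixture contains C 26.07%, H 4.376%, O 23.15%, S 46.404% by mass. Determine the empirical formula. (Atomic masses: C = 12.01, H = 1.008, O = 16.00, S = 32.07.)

Assume 100 g: 26.07 g C, 4.376 g H, 23.15 g O, 46.404 g S.
n(C) = 26.07/12.01 = 2.171, n(H) = 4.376/1.008 = 4.341, n(O) = 23.15/16.00 = 1.447, n(S) = 46.404/32.07 = 1.447
Smallest is O at 1.447 mol; normalising gives C 1.500, H 3.000, O 1.000, S 1.000
Scaling by 2: C 3.00, H 6.00, O 2.00, S 2.00 → C3H6O2S2

C3H6O2S2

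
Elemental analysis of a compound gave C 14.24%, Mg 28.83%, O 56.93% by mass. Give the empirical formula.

CMgO3

Assume 100 g: 14.24 g C, 28.83 g Mg, 56.93 g O.
C: 14.24 g ÷ 12.01 g/mol = 1.186 mol
Mg: 28.83 g ÷ 24.31 g/mol = 1.186 mol
O: 56.93 g ÷ 16.00 g/mol = 3.558 mol
Smallest is C at 1.186 mol; normalising gives C 1.000, Mg 1.000, O 3.001
Ratio ≈ 1:1:3, so the empirical formula is CMgO3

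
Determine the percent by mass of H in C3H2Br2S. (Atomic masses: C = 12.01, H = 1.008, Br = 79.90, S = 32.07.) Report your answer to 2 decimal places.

Molar mass = 3(12.01) + 2(1.008) + 2(79.90) + 1(32.07) = 229.916 g/mol
Mass of H per mole = 2 × 1.008 = 2.016 g
% H = 2.016 / 229.916 × 100 = 0.88%

0.88%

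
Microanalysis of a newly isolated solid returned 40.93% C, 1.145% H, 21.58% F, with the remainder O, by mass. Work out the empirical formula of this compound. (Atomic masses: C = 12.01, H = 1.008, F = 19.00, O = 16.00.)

Assume 100 g: 40.93 g C, 1.145 g H, 21.58 g F, 36.345 g O.
C: 40.93 g ÷ 12.01 g/mol = 3.408 mol
H: 1.145 g ÷ 1.008 g/mol = 1.136 mol
F: 21.58 g ÷ 19.00 g/mol = 1.136 mol
O: 36.345 g ÷ 16.00 g/mol = 2.272 mol
Divide by the smallest (1.136 mol F): C 3.001, H 1.000, F 1.000, O 2.000
→ C3HFO2

C3HFO2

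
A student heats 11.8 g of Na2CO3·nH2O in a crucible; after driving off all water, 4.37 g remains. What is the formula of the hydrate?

Mass of water lost = 11.8 − 4.37 = 7.43 g → 7.43 / 18.02 = 0.4123 mol H2O
Molar mass of Na2CO3 = 105.99 g/mol → mol Na2CO3 = 4.37 / 105.99 = 0.04123
n = 0.4123 / 0.04123 = 10.00 ≈ 10 → Na2CO3·10H2O

Na2CO3·10H2O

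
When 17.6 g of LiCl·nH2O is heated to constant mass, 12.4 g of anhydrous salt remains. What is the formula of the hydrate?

LiCl·H2O

Mass of water lost = 17.6 − 12.4 = 5.2 g → 5.2 / 18.02 = 0.2886 mol H2O
Molar mass of LiCl = 42.39 g/mol → mol LiCl = 12.4 / 42.39 = 0.2925
n = 0.2886 / 0.2925 = 0.99 ≈ 1 → LiCl·H2O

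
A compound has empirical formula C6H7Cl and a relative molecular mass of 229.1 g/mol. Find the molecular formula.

Empirical-formula mass = 114.57 g/mol
n = 229.1 / 114.57 = 2.00 ≈ 2
Molecular formula = (C6H7Cl)2 = C12H14Cl2

C12H14Cl2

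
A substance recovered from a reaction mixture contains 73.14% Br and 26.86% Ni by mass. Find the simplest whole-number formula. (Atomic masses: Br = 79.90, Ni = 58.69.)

Br2Ni

Assume 100 g: 73.14 g Br, 26.86 g Ni.
Br: 73.14 g ÷ 79.90 g/mol = 0.9154 mol
Ni: 26.86 g ÷ 58.69 g/mol = 0.4577 mol
Smallest is Ni at 0.4577 mol; normalising gives Br 2.000, Ni 1.000
→ Br2Ni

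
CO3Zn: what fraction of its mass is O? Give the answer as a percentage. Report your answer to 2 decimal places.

38.28%

Molar mass = 1(12.01) + 3(16.00) + 1(65.38) = 125.390 g/mol
Mass of O per mole = 3 × 16.00 = 48.000 g
% O = 48.000 / 125.390 × 100 = 38.28%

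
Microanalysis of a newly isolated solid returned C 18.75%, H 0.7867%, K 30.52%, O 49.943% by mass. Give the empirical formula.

Assume 100 g: 18.75 g C, 0.7867 g H, 30.52 g K, 49.943 g O.
C: 18.75 g ÷ 12.01 g/mol = 1.561 mol
H: 0.7867 g ÷ 1.008 g/mol = 0.7805 mol
K: 30.52 g ÷ 39.10 g/mol = 0.7806 mol
O: 49.943 g ÷ 16.00 g/mol = 3.121 mol
Divide by the smallest (0.7805 mol H): C 2.000, H 1.000, K 1.000, O 4.000
→ C2HKO4

C2HKO4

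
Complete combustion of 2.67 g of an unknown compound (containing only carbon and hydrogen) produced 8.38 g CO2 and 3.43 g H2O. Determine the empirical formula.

CH2

mol C = 8.38 / 44.01 = 0.1904; mass C = 0.1904 × 12.01 = 2.287 g
mol H = 2 × (3.43 / 18.02) = 0.3807; mass H = 0.3807 × 1.008 = 0.3837 g
Smallest is C at 0.1904 mol; normalising gives C 1.000, H 1.999
≈ 1:2 → CH2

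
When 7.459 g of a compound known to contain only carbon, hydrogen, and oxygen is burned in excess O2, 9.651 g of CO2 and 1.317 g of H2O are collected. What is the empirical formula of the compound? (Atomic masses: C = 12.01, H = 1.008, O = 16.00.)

mol C = 9.651 / 44.01 = 0.2193; mass C = 0.2193 × 12.01 = 2.634 g
mol H = 2 × (1.317 / 18.02) = 0.1462; mass H = 0.1462 × 1.008 = 0.1473 g
mass O = 7.459 − (2.781) = 4.678 g → mol O = 0.2924
Smallest is H at 0.1462 mol; normalising gives C 1.500, H 1.000, O 2.000
Scaling by 2: C 3.00, H 2.00, O 4.00 → C3H2O4

C3H2O4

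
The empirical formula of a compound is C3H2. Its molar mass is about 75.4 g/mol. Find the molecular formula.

Empirical-formula mass = 38.05 g/mol
n = 75.4 / 38.05 = 1.98 ≈ 2
Molecular formula = (C3H2)2 = C6H4

C6H4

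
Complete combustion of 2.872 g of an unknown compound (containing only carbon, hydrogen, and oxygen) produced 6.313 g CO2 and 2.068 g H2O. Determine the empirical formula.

C5H8O2

mol C = 6.313 / 44.01 = 0.1434; mass C = 0.1434 × 12.01 = 1.723 g
mol H = 2 × (2.068 / 18.02) = 0.2295; mass H = 0.2295 × 1.008 = 0.2314 g
mass O = 2.872 − (1.954) = 0.9179 g → mol O = 0.05737
Divide by the smallest (0.05737 mol O): C 2.500, H 4.001, O 1.000
Multiply by 2: C 5.00, H 8.00, O 2.00 → C5H8O2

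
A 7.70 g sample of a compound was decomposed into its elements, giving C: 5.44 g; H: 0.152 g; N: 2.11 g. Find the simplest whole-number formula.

C3HN

C: 5.44 g ÷ 12.01 g/mol = 0.453 mol
H: 0.152 g ÷ 1.008 g/mol = 0.1508 mol
N: 2.11 g ÷ 14.01 g/mol = 0.1506 mol
Ratios (÷ 0.1506): C 3.008, H 1.001, N 1.000
≈ 3:1:1 → C3HN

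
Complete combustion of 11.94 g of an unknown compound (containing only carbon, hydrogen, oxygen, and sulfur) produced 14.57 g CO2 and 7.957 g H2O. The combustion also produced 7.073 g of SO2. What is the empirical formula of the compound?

C3H8O2S

mol C = 14.57 / 44.01 = 0.3311; mass C = 0.3311 × 12.01 = 3.976 g
mol H = 2 × (7.957 / 18.02) = 0.8831; mass H = 0.8831 × 1.008 = 0.8902 g
mol S = 7.073 / 64.07 = 0.1104; mass S = 3.540 g
mass O = 11.94 − (8.407) = 3.533 g → mol O = 0.2208
Ratios (÷ 0.1104): C 2.999, H 8.000, O 2.000, S 1.000
→ C3H8O2S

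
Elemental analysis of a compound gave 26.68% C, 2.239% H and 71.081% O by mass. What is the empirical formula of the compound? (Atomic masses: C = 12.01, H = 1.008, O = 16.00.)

Assume 100 g: 26.68 g C, 2.239 g H, 71.081 g O.
C: 26.68 g ÷ 12.01 g/mol = 2.221 mol
H: 2.239 g ÷ 1.008 g/mol = 2.221 mol
O: 71.081 g ÷ 16.00 g/mol = 4.443 mol
Ratios (÷ 2.221): C 1.000, H 1.000, O 2.000
≈ 1:1:2 → CHO2

CHO2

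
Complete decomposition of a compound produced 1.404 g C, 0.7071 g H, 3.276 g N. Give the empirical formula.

n(C) = 1.404/12.01 = 0.1169, n(H) = 0.7071/1.008 = 0.7015, n(N) = 3.276/14.01 = 0.2338
Smallest is C at 0.1169 mol; normalising gives C 1.000, H 6.001, N 2.000
≈ 1:6:2 → CH6N2

CH6N2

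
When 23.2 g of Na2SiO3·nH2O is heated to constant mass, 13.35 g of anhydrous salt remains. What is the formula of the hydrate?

Na2SiO3·5H2O

Mass of water lost = 23.2 − 13.35 = 9.85 g → 9.85 / 18.02 = 0.5466 mol H2O
Molar mass of Na2SiO3 = 122.07 g/mol → mol Na2SiO3 = 13.35 / 122.07 = 0.1094
n = 0.5466 / 0.1094 = 5.00 ≈ 5 → Na2SiO3·5H2O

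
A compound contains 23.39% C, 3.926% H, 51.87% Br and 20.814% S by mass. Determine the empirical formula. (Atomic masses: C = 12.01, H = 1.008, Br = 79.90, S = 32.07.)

Assume 100 g: 23.39 g C, 3.926 g H, 51.87 g Br, 20.814 g S.
n(C) = 23.39/12.01 = 1.948, n(H) = 3.926/1.008 = 3.895, n(Br) = 51.87/79.90 = 0.6492, n(S) = 20.814/32.07 = 0.649
Divide by the smallest (0.649 mol S): C 3.001, H 6.001, Br 1.000, S 1.000
→ C3H6BrS

C3H6BrS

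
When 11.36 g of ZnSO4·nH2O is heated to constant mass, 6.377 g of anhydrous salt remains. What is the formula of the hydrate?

Mass of water lost = 11.36 − 6.377 = 4.983 g → 4.983 / 18.02 = 0.2765 mol H2O
Molar mass of ZnSO4 = 161.45 g/mol → mol ZnSO4 = 6.377 / 161.45 = 0.0395
n = 0.2765 / 0.0395 = 7.00 ≈ 7 → ZnSO4·7H2O

ZnSO4·7H2O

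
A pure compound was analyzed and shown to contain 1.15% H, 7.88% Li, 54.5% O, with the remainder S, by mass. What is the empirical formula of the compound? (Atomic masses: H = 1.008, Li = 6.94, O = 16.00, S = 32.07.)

HLiO3S

Assume 100 g: 1.15 g H, 7.88 g Li, 54.5 g O, 36.47 g S.
H: 1.15 g ÷ 1.008 g/mol = 1.141 mol
Li: 7.88 g ÷ 6.94 g/mol = 1.135 mol
O: 54.5 g ÷ 16.00 g/mol = 3.406 mol
S: 36.47 g ÷ 32.07 g/mol = 1.137 mol
Divide by the smallest (1.135 mol Li): H 1.005, Li 1.000, O 3.000, S 1.002
Ratio ≈ 1:1:3:1, so the empirical formula is HLiO3S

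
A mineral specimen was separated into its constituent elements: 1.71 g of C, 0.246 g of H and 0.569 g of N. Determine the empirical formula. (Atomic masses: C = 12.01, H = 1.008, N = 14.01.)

C7H12N2

C: 1.71 g ÷ 12.01 g/mol = 0.1424 mol
H: 0.246 g ÷ 1.008 g/mol = 0.244 mol
N: 0.569 g ÷ 14.01 g/mol = 0.04061 mol
Smallest is N at 0.04061 mol; normalising gives C 3.506, H 6.009, N 1.000
Multiply by 2: C 7.01, H 12.02, N 2.00 → C7H12N2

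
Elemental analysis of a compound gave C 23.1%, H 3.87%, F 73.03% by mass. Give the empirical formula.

CH2F2

Assume 100 g: 23.1 g C, 3.87 g H, 73.03 g F.
Moles — C: 23.1 / 12.01 = 1.923 mol; H: 3.87 / 1.008 = 3.839 mol; F: 73.03 / 19.00 = 3.844 mol
Ratios (÷ 1.923): C 1.000, H 1.996, F 1.998
≈ 1:2:2 → CH2F2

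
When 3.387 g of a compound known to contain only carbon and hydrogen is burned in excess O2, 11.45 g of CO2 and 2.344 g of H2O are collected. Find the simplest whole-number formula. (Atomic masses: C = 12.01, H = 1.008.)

mol C = 11.45 / 44.01 = 0.2602; mass C = 0.2602 × 12.01 = 3.125 g
mol H = 2 × (2.344 / 18.02) = 0.2602; mass H = 0.2602 × 1.008 = 0.2622 g
Divide by the smallest (0.2602 mol H): C 1.000, H 1.000
→ CH

CH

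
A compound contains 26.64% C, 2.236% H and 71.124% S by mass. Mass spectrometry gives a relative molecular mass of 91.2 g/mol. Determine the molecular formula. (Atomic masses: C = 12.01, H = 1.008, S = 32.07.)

C2H2S2

Assume 100 g: 26.64 g C, 2.236 g H, 71.124 g S.
C: 26.64 g ÷ 12.01 g/mol = 2.218 mol
H: 2.236 g ÷ 1.008 g/mol = 2.218 mol
S: 71.124 g ÷ 32.07 g/mol = 2.218 mol
Divide by the smallest (2.218 mol S): C 1.000, H 1.000, S 1.000
→ CHS
Empirical-formula mass = 45.09 g/mol
n = 91.2 / 45.09 = 2.02 ≈ 2
Molecular formula = (CHS)×2 = C2H2S2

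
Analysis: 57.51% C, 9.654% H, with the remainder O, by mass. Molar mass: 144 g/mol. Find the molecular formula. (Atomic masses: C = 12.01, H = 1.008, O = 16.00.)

Assume 100 g: 57.51 g C, 9.654 g H, 32.836 g O.
Moles — C: 57.51 / 12.01 = 4.789 mol; H: 9.654 / 1.008 = 9.577 mol; O: 32.836 / 16.00 = 2.052 mol
Smallest is O at 2.052 mol; normalising gives C 2.333, H 4.667, O 1.000
×3: C 7.00, H 14.00, O 3.00 → C7H14O3
Empirical-formula mass = 146.18 g/mol
n = 144 / 146.18 = 0.99 ≈ 1
Molecular formula = empirical formula = C7H14O3

C7H14O3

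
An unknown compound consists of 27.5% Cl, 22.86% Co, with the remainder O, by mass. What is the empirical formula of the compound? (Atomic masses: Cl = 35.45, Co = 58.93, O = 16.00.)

Assume 100 g: 27.5 g Cl, 22.86 g Co, 49.64 g O.
n(Cl) = 27.5/35.45 = 0.7757, n(Co) = 22.86/58.93 = 0.3879, n(O) = 49.64/16.00 = 3.103
Ratios (÷ 0.3879): Cl 2.000, Co 1.000, O 7.998
→ Cl2CoO8

Cl2CoO8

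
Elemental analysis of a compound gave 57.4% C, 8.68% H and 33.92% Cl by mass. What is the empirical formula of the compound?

Assume 100 g: 57.4 g C, 8.68 g H, 33.92 g Cl.
Moles — C: 57.4 / 12.01 = 4.779 mol; H: 8.68 / 1.008 = 8.611 mol; Cl: 33.92 / 35.45 = 0.9568 mol
Ratios (÷ 0.9568): C 4.995, H 9.000, Cl 1.000
→ C5H9Cl

C5H9Cl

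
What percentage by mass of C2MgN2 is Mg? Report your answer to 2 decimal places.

31.84%

Molar mass = 2(12.01) + 1(24.31) + 2(14.01) = 76.350 g/mol
Mass of Mg per mole = 1 × 24.31 = 24.310 g
% Mg = 24.310 / 76.350 × 100 = 31.84%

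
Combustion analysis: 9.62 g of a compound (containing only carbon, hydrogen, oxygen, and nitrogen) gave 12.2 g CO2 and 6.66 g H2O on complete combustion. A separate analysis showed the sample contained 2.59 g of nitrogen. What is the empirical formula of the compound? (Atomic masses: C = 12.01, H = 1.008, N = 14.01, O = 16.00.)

mol C = 12.2 / 44.01 = 0.2772; mass C = 0.2772 × 12.01 = 3.329 g
mol H = 2 × (6.66 / 18.02) = 0.7392; mass H = 0.7392 × 1.008 = 0.7451 g
mol N = 2.59 / 14.01 = 0.1849
mass O = 9.62 − (6.664) = 2.956 g → mol O = 0.1847
Divide by the smallest (0.1847 mol O): C 1.501, H 4.001, N 1.001, O 1.000
Scaling by 2: C 3.00, H 8.00, N 2.00, O 2.00 → C3H8N2O2

C3H8N2O2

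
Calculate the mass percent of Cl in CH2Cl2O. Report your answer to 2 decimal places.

70.25%

Molar mass = 1(12.01) + 2(1.008) + 2(35.45) + 1(16.00) = 100.926 g/mol
Mass of Cl per mole = 2 × 35.45 = 70.900 g
% Cl = 70.900 / 100.926 × 100 = 70.25%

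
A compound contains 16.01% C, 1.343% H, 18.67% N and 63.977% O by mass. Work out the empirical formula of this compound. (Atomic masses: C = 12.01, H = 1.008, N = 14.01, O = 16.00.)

Assume 100 g: 16.01 g C, 1.343 g H, 18.67 g N, 63.977 g O.
n(C) = 16.01/12.01 = 1.333, n(H) = 1.343/1.008 = 1.332, n(N) = 18.67/14.01 = 1.333, n(O) = 63.977/16.00 = 3.999
Ratios (÷ 1.332): C 1.001, H 1.000, N 1.000, O 3.001
→ CHNO3

CHNO3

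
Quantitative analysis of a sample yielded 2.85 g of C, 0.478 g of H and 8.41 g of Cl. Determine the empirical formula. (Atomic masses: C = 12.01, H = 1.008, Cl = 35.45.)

C: 2.85 g ÷ 12.01 g/mol = 0.2373 mol
H: 0.478 g ÷ 1.008 g/mol = 0.4742 mol
Cl: 8.41 g ÷ 35.45 g/mol = 0.2372 mol
Divide by the smallest (0.2372 mol Cl): C 1.000, H 1.999, Cl 1.000
Ratio ≈ 1:2:1, so the empirical formula is CH2Cl

CH2Cl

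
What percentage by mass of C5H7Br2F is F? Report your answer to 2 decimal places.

7.73%

Molar mass = 5(12.01) + 7(1.008) + 2(79.90) + 1(19.00) = 245.906 g/mol
Mass of F per mole = 1 × 19.00 = 19.000 g
% F = 19.000 / 245.906 × 100 = 7.73%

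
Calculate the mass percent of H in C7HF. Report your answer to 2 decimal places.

0.97%

Molar mass = 7(12.01) + 1(1.008) + 1(19.00) = 104.078 g/mol
Mass of H per mole = 1 × 1.008 = 1.008 g
% H = 1.008 / 104.078 × 100 = 0.97%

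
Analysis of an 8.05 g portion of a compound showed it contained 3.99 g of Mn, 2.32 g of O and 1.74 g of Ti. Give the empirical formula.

Mn: 3.99 g ÷ 54.94 g/mol = 0.07262 mol
O: 2.32 g ÷ 16.00 g/mol = 0.145 mol
Ti: 1.74 g ÷ 47.87 g/mol = 0.03635 mol
Ratios (÷ 0.03635): Mn 1.998, O 3.989, Ti 1.000
≈ 2:4:1 → Mn2O4Ti

Mn2O4Ti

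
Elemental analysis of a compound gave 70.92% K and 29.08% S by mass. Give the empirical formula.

Assume 100 g: 70.92 g K, 29.08 g S.
K: 70.92 g ÷ 39.10 g/mol = 1.814 mol
S: 29.08 g ÷ 32.07 g/mol = 0.9068 mol
Ratios (÷ 0.9068): K 2.000, S 1.000
→ K2S

K2S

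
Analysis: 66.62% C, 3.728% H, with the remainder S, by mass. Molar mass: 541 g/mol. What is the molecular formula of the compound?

Assume 100 g: 66.62 g C, 3.728 g H, 29.652 g S.
Moles — C: 66.62 / 12.01 = 5.547 mol; H: 3.728 / 1.008 = 3.698 mol; S: 29.652 / 32.07 = 0.9246 mol
Divide by the smallest (0.9246 mol S): C 5.999, H 4.000, S 1.000
→ C6H4S
Empirical-formula mass = 108.16 g/mol
n = 541 / 108.16 = 5.00 ≈ 5
Molecular formula = (C6H4S)×5 = C30H20S5

C30H20S5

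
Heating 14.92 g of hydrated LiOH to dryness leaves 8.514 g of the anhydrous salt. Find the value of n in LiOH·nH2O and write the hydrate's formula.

LiOH·H2O

Mass of water lost = 14.92 − 8.514 = 6.406 g → 6.406 / 18.02 = 0.3555 mol H2O
Molar mass of LiOH = 23.95 g/mol → mol LiOH = 8.514 / 23.95 = 0.3555
n = 0.3555 / 0.3555 = 1.00 ≈ 1 → LiOH·H2O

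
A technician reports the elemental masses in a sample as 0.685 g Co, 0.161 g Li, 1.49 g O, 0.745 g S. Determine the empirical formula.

CoLi2O8S2

Co: 0.685 g ÷ 58.93 g/mol = 0.01162 mol
Li: 0.161 g ÷ 6.94 g/mol = 0.0232 mol
O: 1.49 g ÷ 16.00 g/mol = 0.09312 mol
S: 0.745 g ÷ 32.07 g/mol = 0.02323 mol
Smallest is Co at 0.01162 mol; normalising gives Co 1.000, Li 1.996, O 8.011, S 1.998
Ratio ≈ 1:2:8:2, so the empirical formula is CoLi2O8S2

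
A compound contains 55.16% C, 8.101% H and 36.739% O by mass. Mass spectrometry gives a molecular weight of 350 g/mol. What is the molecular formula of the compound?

C16H28O8

Assume 100 g: 55.16 g C, 8.101 g H, 36.739 g O.
C: 55.16 g ÷ 12.01 g/mol = 4.593 mol
H: 8.101 g ÷ 1.008 g/mol = 8.037 mol
O: 36.739 g ÷ 16.00 g/mol = 2.296 mol
Smallest is O at 2.296 mol; normalising gives C 2.000, H 3.500, O 1.000
×2: C 4.00, H 7.00, O 2.00 → C4H7O2
Empirical-formula mass = 87.10 g/mol
n = 350 / 87.10 = 4.02 ≈ 4
Molecular formula = (C4H7O2)×4 = C16H28O8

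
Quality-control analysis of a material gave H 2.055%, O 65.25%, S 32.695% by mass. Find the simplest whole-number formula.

Assume 100 g: 2.055 g H, 65.25 g O, 32.695 g S.
Moles — H: 2.055 / 1.008 = 2.039 mol; O: 65.25 / 16.00 = 4.078 mol; S: 32.695 / 32.07 = 1.019 mol
Ratios (÷ 1.019): H 2.000, O 4.000, S 1.000
≈ 2:4:1 → H2O4S

H2O4S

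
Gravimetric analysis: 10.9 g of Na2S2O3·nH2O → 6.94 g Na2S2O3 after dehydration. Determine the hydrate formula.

Na2S2O3·5H2O

Mass of water lost = 10.9 − 6.94 = 3.96 g → 3.96 / 18.02 = 0.2198 mol H2O
Molar mass of Na2S2O3 = 158.12 g/mol → mol Na2S2O3 = 6.94 / 158.12 = 0.04389
n = 0.2198 / 0.04389 = 5.01 ≈ 5 → Na2S2O3·5H2O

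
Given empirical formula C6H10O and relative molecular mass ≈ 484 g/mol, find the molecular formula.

Empirical-formula mass = 98.14 g/mol
n = 484 / 98.14 = 4.93 ≈ 5
Molecular formula = (C6H10O)5 = C30H50O5

C30H50O5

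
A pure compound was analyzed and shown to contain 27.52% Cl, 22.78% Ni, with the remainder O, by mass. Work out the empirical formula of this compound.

Cl2NiO8

Assume 100 g: 27.52 g Cl, 22.78 g Ni, 49.7 g O.
Cl: 27.52 g ÷ 35.45 g/mol = 0.7763 mol
Ni: 22.78 g ÷ 58.69 g/mol = 0.3881 mol
O: 49.7 g ÷ 16.00 g/mol = 3.106 mol
Divide by the smallest (0.3881 mol Ni): Cl 2.000, Ni 1.000, O 8.003
→ Cl2NiO8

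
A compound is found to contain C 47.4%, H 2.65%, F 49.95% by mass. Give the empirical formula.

C3H2F2

Assume 100 g: 47.4 g C, 2.65 g H, 49.95 g F.
Moles — C: 47.4 / 12.01 = 3.947 mol; H: 2.65 / 1.008 = 2.629 mol; F: 49.95 / 19.00 = 2.629 mol
Divide by the smallest (2.629 mol F): C 1.501, H 1.000, F 1.000
Multiply by 2: C 3.00, H 2.00, F 2.00 → C3H2F2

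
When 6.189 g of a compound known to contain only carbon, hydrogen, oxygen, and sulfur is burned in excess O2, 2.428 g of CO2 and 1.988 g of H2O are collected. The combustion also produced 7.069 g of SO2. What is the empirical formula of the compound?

CH4O2S2

mol C = 2.428 / 44.01 = 0.05517; mass C = 0.05517 × 12.01 = 0.6626 g
mol H = 2 × (1.988 / 18.02) = 0.2206; mass H = 0.2206 × 1.008 = 0.2224 g
mol S = 7.069 / 64.07 = 0.1103; mass S = 3.538 g
mass O = 6.189 − (4.423) = 1.766 g → mol O = 0.1104
Smallest is C at 0.05517 mol; normalising gives C 1.000, H 3.999, O 2.000, S 2.000
Ratio ≈ 1:4:2:2, so the empirical formula is CH4O2S2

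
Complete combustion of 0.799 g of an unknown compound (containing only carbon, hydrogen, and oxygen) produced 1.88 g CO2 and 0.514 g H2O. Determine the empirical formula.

mol C = 1.88 / 44.01 = 0.04272; mass C = 0.04272 × 12.01 = 0.5130 g
mol H = 2 × (0.514 / 18.02) = 0.05705; mass H = 0.05705 × 1.008 = 0.05750 g
mass O = 0.799 − (0.5705) = 0.2285 g → mol O = 0.01428
Divide by the smallest (0.01428 mol O): C 2.992, H 3.995, O 1.000
→ C3H4O

C3H4O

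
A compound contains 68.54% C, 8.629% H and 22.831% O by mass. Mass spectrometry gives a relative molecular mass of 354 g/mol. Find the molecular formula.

Assume 100 g: 68.54 g C, 8.629 g H, 22.831 g O.
C: 68.54 g ÷ 12.01 g/mol = 5.707 mol
H: 8.629 g ÷ 1.008 g/mol = 8.561 mol
O: 22.831 g ÷ 16.00 g/mol = 1.427 mol
Smallest is O at 1.427 mol; normalising gives C 3.999, H 5.999, O 1.000
≈ 4:6:1 → C4H6O
Empirical-formula mass = 70.09 g/mol
n = 354 / 70.09 = 5.05 ≈ 5
Molecular formula = (C4H6O)×5 = C20H30O5

C20H30O5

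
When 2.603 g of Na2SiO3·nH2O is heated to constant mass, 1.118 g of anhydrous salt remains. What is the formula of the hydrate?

Mass of water lost = 2.603 − 1.118 = 1.485 g → 1.485 / 18.02 = 0.08241 mol H2O
Molar mass of Na2SiO3 = 122.07 g/mol → mol Na2SiO3 = 1.118 / 122.07 = 0.009159
n = 0.08241 / 0.009159 = 9.00 ≈ 9 → Na2SiO3·9H2O

Na2SiO3·9H2O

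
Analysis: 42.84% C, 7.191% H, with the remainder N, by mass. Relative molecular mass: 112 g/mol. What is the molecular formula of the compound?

C4H8N4

Assume 100 g: 42.84 g C, 7.191 g H, 49.969 g N.
n(C) = 42.84/12.01 = 3.567, n(H) = 7.191/1.008 = 7.134, n(N) = 49.969/14.01 = 3.567
Divide by the smallest (3.567 mol N): C 1.000, H 2.000, N 1.000
Ratio ≈ 1:2:1, so the empirical formula is CH2N
Empirical-formula mass = 28.04 g/mol
n = 112 / 28.04 = 3.99 ≈ 4
Molecular formula = (CH2N)×4 = C4H8N4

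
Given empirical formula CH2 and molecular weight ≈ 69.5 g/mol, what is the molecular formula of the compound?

Empirical-formula mass = 14.03 g/mol
n = 69.5 / 14.03 = 4.96 ≈ 5
Molecular formula = (CH2)5 = C5H10

C5H10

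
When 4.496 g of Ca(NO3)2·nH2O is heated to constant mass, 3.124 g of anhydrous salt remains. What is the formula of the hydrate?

Mass of water lost = 4.496 − 3.124 = 1.372 g → 1.372 / 18.02 = 0.07614 mol H2O
Molar mass of Ca(NO3)2 = 164.10 g/mol → mol Ca(NO3)2 = 3.124 / 164.10 = 0.01904
n = 0.07614 / 0.01904 = 4.00 ≈ 4 → Ca(NO3)2·4H2O

Ca(NO3)2·4H2O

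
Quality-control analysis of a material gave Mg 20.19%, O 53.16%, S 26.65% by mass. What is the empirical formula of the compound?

Assume 100 g: 20.19 g Mg, 53.16 g O, 26.65 g S.
Moles — Mg: 20.19 / 24.31 = 0.8305 mol; O: 53.16 / 16.00 = 3.322 mol; S: 26.65 / 32.07 = 0.831 mol
Smallest is Mg at 0.8305 mol; normalising gives Mg 1.000, O 4.000, S 1.001
≈ 1:4:1 → MgO4S

MgO4S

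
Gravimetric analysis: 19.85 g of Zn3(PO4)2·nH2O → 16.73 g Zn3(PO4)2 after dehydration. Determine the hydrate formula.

Mass of water lost = 19.85 − 16.73 = 3.12 g → 3.12 / 18.02 = 0.1731 mol H2O
Molar mass of Zn3(PO4)2 = 386.08 g/mol → mol Zn3(PO4)2 = 16.73 / 386.08 = 0.04333
n = 0.1731 / 0.04333 = 4.00 ≈ 4 → Zn3(PO4)2·4H2O

Zn3(PO4)2·4H2O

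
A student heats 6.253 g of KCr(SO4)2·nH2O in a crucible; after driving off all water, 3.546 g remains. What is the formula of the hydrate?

KCr(SO4)2·12H2O

Mass of water lost = 6.253 − 3.546 = 2.707 g → 2.707 / 18.02 = 0.1502 mol H2O
Molar mass of KCr(SO4)2 = 283.24 g/mol → mol KCr(SO4)2 = 3.546 / 283.24 = 0.01252
n = 0.1502 / 0.01252 = 12.00 ≈ 12 → KCr(SO4)2·12H2O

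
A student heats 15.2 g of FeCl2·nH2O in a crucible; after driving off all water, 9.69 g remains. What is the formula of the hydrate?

Mass of water lost = 15.2 − 9.69 = 5.51 g → 5.51 / 18.02 = 0.3058 mol H2O
Molar mass of FeCl2 = 126.75 g/mol → mol FeCl2 = 9.69 / 126.75 = 0.07645
n = 0.3058 / 0.07645 = 4.00 ≈ 4 → FeCl2·4H2O

FeCl2·4H2O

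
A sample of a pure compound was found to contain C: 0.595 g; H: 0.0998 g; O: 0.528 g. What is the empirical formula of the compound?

C3H6O2

Moles — C: 0.595 / 12.01 = 0.04954 mol; H: 0.0998 / 1.008 = 0.09901 mol; O: 0.528 / 16.00 = 0.033 mol
Smallest is O at 0.033 mol; normalising gives C 1.501, H 3.000, O 1.000
Multiply by 2: C 3.00, H 6.00, O 2.00 → C3H6O2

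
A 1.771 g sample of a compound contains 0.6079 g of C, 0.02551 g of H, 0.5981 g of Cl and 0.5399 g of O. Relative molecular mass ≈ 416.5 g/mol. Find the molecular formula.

n(C) = 0.6079/12.01 = 0.05062, n(H) = 0.02551/1.008 = 0.02531, n(Cl) = 0.5981/35.45 = 0.01687, n(O) = 0.5399/16.00 = 0.03374
Divide by the smallest (0.01687 mol Cl): C 3.000, H 1.500, Cl 1.000, O 2.000
Scaling by 2: C 6.00, H 3.00, Cl 2.00, O 4.00 → C6H3Cl2O4
Empirical-formula mass = 209.98 g/mol
n = 416.5 / 209.98 = 1.98 ≈ 2
Molecular formula = (C6H3Cl2O4)×2 = C12H6Cl4O8

C12H6Cl4O8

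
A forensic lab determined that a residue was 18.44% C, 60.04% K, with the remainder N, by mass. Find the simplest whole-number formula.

Assume 100 g: 18.44 g C, 60.04 g K, 21.52 g N.
Moles — C: 18.44 / 12.01 = 1.535 mol; K: 60.04 / 39.10 = 1.536 mol; N: 21.52 / 14.01 = 1.536 mol
Divide by the smallest (1.535 mol C): C 1.000, K 1.000, N 1.000
≈ 1:1:1 → CKN

CKN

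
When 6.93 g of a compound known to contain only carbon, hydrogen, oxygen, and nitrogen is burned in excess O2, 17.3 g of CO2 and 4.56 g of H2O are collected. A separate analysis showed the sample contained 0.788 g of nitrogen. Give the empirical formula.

C7H9NO

mol C = 17.3 / 44.01 = 0.3931; mass C = 0.3931 × 12.01 = 4.721 g
mol H = 2 × (4.56 / 18.02) = 0.5061; mass H = 0.5061 × 1.008 = 0.5102 g
mol N = 0.788 / 14.01 = 0.05625
mass O = 6.93 − (6.019) = 0.9108 g → mol O = 0.05693
Smallest is N at 0.05625 mol; normalising gives C 6.989, H 8.998, N 1.000, O 1.012
Ratio ≈ 7:9:1:1, so the empirical formula is C7H9NO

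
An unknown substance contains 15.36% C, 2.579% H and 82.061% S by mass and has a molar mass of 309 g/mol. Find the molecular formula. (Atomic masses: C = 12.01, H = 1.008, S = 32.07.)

C4H8S8

Assume 100 g: 15.36 g C, 2.579 g H, 82.061 g S.
n(C) = 15.36/12.01 = 1.279, n(H) = 2.579/1.008 = 2.559, n(S) = 82.061/32.07 = 2.559
Smallest is C at 1.279 mol; normalising gives C 1.000, H 2.001, S 2.001
→ CH2S2
Empirical-formula mass = 78.17 g/mol
n = 309 / 78.17 = 3.95 ≈ 4
Molecular formula = (CH2S2)×4 = C4H8S8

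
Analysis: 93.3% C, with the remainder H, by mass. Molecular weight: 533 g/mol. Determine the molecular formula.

Assume 100 g: 93.3 g C, 6.7 g H.
n(C) = 93.3/12.01 = 7.769, n(H) = 6.7/1.008 = 6.647
Ratios (÷ 6.647): C 1.169, H 1.000
Scaling by 6: C 7.01, H 6.00 → C7H6
Empirical-formula mass = 90.12 g/mol
n = 533 / 90.12 = 5.91 ≈ 6
Molecular formula = (C7H6)×6 = C42H36

C42H36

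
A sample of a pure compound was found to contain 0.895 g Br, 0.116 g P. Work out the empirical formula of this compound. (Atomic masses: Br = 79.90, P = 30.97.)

Br3P

Br: 0.895 g ÷ 79.90 g/mol = 0.0112 mol
P: 0.116 g ÷ 30.97 g/mol = 0.003746 mol
Ratios (÷ 0.003746): Br 2.991, P 1.000
Ratio ≈ 3:1, so the empirical formula is Br3P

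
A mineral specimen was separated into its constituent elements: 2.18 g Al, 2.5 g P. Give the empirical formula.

Moles — Al: 2.18 / 26.98 = 0.0808 mol; P: 2.5 / 30.97 = 0.08072 mol
Divide by the smallest (0.08072 mol P): Al 1.001, P 1.000
Ratio ≈ 1:1, so the empirical formula is AlP

AlP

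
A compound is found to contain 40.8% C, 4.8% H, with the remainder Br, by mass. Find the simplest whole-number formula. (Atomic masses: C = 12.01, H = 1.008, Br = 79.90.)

C5H7Br

Assume 100 g: 40.8 g C, 4.8 g H, 54.4 g Br.
C: 40.8 g ÷ 12.01 g/mol = 3.397 mol
H: 4.8 g ÷ 1.008 g/mol = 4.762 mol
Br: 54.4 g ÷ 79.90 g/mol = 0.6809 mol
Divide by the smallest (0.6809 mol Br): C 4.990, H 6.994, Br 1.000
≈ 5:7:1 → C5H7Br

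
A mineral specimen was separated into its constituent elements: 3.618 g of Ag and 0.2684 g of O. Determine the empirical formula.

n(Ag) = 3.618/107.87 = 0.03354, n(O) = 0.2684/16.00 = 0.01678
Divide by the smallest (0.01678 mol O): Ag 1.999, O 1.000
≈ 2:1 → Ag2O

Ag2O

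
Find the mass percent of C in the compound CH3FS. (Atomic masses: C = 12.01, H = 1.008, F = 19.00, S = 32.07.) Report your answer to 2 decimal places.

Molar mass = 1(12.01) + 3(1.008) + 1(19.00) + 1(32.07) = 66.104 g/mol
Mass of C per mole = 1 × 12.01 = 12.010 g
% C = 12.010 / 66.104 × 100 = 18.17%

18.17%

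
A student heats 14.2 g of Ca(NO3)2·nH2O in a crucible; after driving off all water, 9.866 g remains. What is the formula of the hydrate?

Mass of water lost = 14.2 − 9.866 = 4.334 g → 4.334 / 18.02 = 0.2405 mol H2O
Molar mass of Ca(NO3)2 = 164.10 g/mol → mol Ca(NO3)2 = 9.866 / 164.10 = 0.06012
n = 0.2405 / 0.06012 = 4.00 ≈ 4 → Ca(NO3)2·4H2O

Ca(NO3)2·4H2O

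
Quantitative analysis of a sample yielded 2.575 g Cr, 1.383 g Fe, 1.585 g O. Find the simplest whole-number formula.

n(Cr) = 2.575/52.00 = 0.04952, n(Fe) = 1.383/55.85 = 0.02476, n(O) = 1.585/16.00 = 0.09906
Smallest is Fe at 0.02476 mol; normalising gives Cr 2.000, Fe 1.000, O 4.000
Ratio ≈ 2:1:4, so the empirical formula is Cr2FeO4

Cr2FeO4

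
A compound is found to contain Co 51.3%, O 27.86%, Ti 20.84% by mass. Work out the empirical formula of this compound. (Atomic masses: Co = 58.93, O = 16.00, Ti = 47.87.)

Co2O4Ti

Assume 100 g: 51.3 g Co, 27.86 g O, 20.84 g Ti.
Moles — Co: 51.3 / 58.93 = 0.8705 mol; O: 27.86 / 16.00 = 1.741 mol; Ti: 20.84 / 47.87 = 0.4353 mol
Smallest is Ti at 0.4353 mol; normalising gives Co 2.000, O 4.000, Ti 1.000
→ Co2O4Ti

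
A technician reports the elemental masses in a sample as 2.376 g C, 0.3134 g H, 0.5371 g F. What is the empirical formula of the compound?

n(C) = 2.376/12.01 = 0.1978, n(H) = 0.3134/1.008 = 0.3109, n(F) = 0.5371/19.00 = 0.02827
Smallest is F at 0.02827 mol; normalising gives C 6.998, H 10.999, F 1.000
→ C7H11F

C7H11F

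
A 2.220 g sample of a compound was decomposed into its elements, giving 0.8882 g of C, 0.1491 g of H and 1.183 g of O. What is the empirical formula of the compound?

CH2O

Moles — C: 0.8882 / 12.01 = 0.07396 mol; H: 0.1491 / 1.008 = 0.1479 mol; O: 1.183 / 16.00 = 0.07394 mol
Ratios (÷ 0.07394): C 1.000, H 2.001, O 1.000
≈ 1:2:1 → CH2O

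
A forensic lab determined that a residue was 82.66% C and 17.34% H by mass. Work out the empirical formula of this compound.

C2H5

Assume 100 g: 82.66 g C, 17.34 g H.
Moles — C: 82.66 / 12.01 = 6.883 mol; H: 17.34 / 1.008 = 17.2 mol
Ratios (÷ 6.883): C 1.000, H 2.499
×2: C 2.00, H 5.00 → C2H5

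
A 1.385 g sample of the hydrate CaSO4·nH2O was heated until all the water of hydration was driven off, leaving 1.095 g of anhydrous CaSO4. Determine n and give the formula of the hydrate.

Mass of water lost = 1.385 − 1.095 = 0.29 g → 0.29 / 18.02 = 0.01609 mol H2O
Molar mass of CaSO4 = 136.15 g/mol → mol CaSO4 = 1.095 / 136.15 = 0.008043
n = 0.01609 / 0.008043 = 2.00 ≈ 2 → CaSO4·2H2O

CaSO4·2H2O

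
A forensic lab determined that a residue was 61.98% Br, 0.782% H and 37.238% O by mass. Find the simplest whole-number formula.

BrHO3

Assume 100 g: 61.98 g Br, 0.782 g H, 37.238 g O.
n(Br) = 61.98/79.90 = 0.7757, n(H) = 0.782/1.008 = 0.7758, n(O) = 37.238/16.00 = 2.327
Divide by the smallest (0.7757 mol Br): Br 1.000, H 1.000, O 3.000
≈ 1:1:3 → BrHO3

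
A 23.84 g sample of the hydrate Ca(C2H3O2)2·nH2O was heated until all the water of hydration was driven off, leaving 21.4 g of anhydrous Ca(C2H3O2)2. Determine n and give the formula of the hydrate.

Mass of water lost = 23.84 − 21.4 = 2.44 g → 2.44 / 18.02 = 0.1354 mol H2O
Molar mass of Ca(C2H3O2)2 = 158.17 g/mol → mol Ca(C2H3O2)2 = 21.4 / 158.17 = 0.1353
n = 0.1354 / 0.1353 = 1.00 ≈ 1 → Ca(C2H3O2)2·H2O

Ca(C2H3O2)2·H2O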